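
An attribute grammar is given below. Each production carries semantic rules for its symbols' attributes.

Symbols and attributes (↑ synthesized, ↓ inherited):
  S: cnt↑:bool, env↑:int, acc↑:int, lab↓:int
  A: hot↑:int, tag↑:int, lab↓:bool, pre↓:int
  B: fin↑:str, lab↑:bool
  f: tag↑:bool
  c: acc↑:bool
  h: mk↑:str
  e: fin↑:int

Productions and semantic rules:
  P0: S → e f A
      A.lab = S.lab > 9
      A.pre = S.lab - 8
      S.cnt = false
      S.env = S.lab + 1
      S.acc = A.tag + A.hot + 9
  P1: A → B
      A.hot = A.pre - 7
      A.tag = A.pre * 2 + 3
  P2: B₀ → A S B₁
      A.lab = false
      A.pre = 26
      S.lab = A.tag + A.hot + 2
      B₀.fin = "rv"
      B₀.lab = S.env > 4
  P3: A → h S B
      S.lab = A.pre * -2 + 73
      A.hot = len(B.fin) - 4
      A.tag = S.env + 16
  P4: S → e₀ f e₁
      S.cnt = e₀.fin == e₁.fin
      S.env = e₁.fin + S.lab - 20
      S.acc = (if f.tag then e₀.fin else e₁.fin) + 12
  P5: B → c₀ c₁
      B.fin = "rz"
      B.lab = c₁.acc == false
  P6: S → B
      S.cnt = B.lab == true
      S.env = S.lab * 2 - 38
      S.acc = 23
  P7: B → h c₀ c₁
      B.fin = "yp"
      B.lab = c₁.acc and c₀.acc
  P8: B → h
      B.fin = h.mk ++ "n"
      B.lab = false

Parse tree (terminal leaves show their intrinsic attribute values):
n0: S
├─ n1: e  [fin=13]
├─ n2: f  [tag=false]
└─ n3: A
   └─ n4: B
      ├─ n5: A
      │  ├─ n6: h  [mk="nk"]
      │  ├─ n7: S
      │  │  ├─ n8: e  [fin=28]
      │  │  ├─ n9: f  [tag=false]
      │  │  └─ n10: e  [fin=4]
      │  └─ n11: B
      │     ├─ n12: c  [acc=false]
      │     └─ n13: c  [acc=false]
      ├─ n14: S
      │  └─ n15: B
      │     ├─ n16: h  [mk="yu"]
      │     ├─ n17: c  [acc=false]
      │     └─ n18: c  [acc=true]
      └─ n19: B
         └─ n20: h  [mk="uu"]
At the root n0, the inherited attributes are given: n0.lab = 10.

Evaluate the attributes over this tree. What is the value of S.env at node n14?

4

1. n0.lab = 10  [given at root]
2. n1.fin = 13  [terminal]
3. n2.tag = false  [terminal]
4. n3.lab = true  [S.lab > 9]
5. n3.pre = 2  [S.lab - 8]
6. n5.lab = false  [false]
7. n5.pre = 26  [26]
8. n6.mk = "nk"  [terminal]
9. n7.lab = 21  [A.pre * -2 + 73]
10. n8.fin = 28  [terminal]
11. n9.tag = false  [terminal]
12. n10.fin = 4  [terminal]
13. n7.cnt = false  [e₀.fin == e₁.fin]
14. n7.env = 5  [e₁.fin + S.lab - 20]
15. n7.acc = 16  [(if f.tag then e₀.fin else e₁.fin) + 12]
16. n12.acc = false  [terminal]
17. n13.acc = false  [terminal]
18. n11.fin = "rz"  ["rz"]
19. n11.lab = true  [c₁.acc == false]
20. n5.hot = -2  [len(B.fin) - 4]
21. n5.tag = 21  [S.env + 16]
22. n14.lab = 21  [A.tag + A.hot + 2]
23. n16.mk = "yu"  [terminal]
24. n17.acc = false  [terminal]
25. n18.acc = true  [terminal]
26. n15.fin = "yp"  ["yp"]
27. n15.lab = false  [c₁.acc and c₀.acc]
28. n14.cnt = false  [B.lab == true]
29. n14.env = 4  [S.lab * 2 - 38]
30. n14.acc = 23  [23]
31. n20.mk = "uu"  [terminal]
32. n19.fin = "uun"  [h.mk ++ "n"]
33. n19.lab = false  [false]
34. n4.fin = "rv"  ["rv"]
35. n4.lab = false  [S.env > 4]
36. n3.hot = -5  [A.pre - 7]
37. n3.tag = 7  [A.pre * 2 + 3]
38. n0.cnt = false  [false]
39. n0.env = 11  [S.lab + 1]
40. n0.acc = 11  [A.tag + A.hot + 9]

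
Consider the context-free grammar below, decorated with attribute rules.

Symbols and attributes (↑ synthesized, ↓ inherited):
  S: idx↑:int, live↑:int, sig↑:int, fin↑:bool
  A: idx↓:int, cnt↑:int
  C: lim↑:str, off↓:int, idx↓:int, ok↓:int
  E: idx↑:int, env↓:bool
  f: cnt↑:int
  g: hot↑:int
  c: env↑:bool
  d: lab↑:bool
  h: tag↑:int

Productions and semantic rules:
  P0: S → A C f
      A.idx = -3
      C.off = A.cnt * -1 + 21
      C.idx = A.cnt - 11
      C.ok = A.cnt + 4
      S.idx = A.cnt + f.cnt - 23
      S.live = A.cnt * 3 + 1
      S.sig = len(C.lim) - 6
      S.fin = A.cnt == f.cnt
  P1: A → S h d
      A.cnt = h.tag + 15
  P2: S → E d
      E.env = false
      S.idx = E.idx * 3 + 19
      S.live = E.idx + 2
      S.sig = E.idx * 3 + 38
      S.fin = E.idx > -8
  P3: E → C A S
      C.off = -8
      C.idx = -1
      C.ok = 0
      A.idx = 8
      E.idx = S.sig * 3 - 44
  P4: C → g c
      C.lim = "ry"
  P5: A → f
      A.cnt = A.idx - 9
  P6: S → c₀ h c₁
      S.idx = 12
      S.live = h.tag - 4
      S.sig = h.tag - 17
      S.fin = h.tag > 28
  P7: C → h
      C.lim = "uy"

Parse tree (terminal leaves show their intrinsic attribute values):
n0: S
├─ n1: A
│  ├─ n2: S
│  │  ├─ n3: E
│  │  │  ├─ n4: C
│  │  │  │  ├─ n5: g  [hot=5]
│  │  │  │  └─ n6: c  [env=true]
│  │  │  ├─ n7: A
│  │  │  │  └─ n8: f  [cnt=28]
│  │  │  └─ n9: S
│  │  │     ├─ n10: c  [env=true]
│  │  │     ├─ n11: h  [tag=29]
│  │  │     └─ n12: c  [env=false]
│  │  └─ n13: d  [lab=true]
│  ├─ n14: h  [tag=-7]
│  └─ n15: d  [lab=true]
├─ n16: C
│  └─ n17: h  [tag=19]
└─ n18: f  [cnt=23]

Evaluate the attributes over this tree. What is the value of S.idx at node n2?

-5

1. n1.idx = -3  [-3]
2. n3.env = false  [false]
3. n4.off = -8  [-8]
4. n4.idx = -1  [-1]
5. n4.ok = 0  [0]
6. n5.hot = 5  [terminal]
7. n6.env = true  [terminal]
8. n4.lim = "ry"  ["ry"]
9. n7.idx = 8  [8]
10. n8.cnt = 28  [terminal]
11. n7.cnt = -1  [A.idx - 9]
12. n10.env = true  [terminal]
13. n11.tag = 29  [terminal]
14. n12.env = false  [terminal]
15. n9.idx = 12  [12]
16. n9.live = 25  [h.tag - 4]
17. n9.sig = 12  [h.tag - 17]
18. n9.fin = true  [h.tag > 28]
19. n3.idx = -8  [S.sig * 3 - 44]
20. n13.lab = true  [terminal]
21. n2.idx = -5  [E.idx * 3 + 19]
22. n2.live = -6  [E.idx + 2]
23. n2.sig = 14  [E.idx * 3 + 38]
24. n2.fin = false  [E.idx > -8]
25. n14.tag = -7  [terminal]
26. n15.lab = true  [terminal]
27. n1.cnt = 8  [h.tag + 15]
28. n16.off = 13  [A.cnt * -1 + 21]
29. n16.idx = -3  [A.cnt - 11]
30. n16.ok = 12  [A.cnt + 4]
31. n17.tag = 19  [terminal]
32. n16.lim = "uy"  ["uy"]
33. n18.cnt = 23  [terminal]
34. n0.idx = 8  [A.cnt + f.cnt - 23]
35. n0.live = 25  [A.cnt * 3 + 1]
36. n0.sig = -4  [len(C.lim) - 6]
37. n0.fin = false  [A.cnt == f.cnt]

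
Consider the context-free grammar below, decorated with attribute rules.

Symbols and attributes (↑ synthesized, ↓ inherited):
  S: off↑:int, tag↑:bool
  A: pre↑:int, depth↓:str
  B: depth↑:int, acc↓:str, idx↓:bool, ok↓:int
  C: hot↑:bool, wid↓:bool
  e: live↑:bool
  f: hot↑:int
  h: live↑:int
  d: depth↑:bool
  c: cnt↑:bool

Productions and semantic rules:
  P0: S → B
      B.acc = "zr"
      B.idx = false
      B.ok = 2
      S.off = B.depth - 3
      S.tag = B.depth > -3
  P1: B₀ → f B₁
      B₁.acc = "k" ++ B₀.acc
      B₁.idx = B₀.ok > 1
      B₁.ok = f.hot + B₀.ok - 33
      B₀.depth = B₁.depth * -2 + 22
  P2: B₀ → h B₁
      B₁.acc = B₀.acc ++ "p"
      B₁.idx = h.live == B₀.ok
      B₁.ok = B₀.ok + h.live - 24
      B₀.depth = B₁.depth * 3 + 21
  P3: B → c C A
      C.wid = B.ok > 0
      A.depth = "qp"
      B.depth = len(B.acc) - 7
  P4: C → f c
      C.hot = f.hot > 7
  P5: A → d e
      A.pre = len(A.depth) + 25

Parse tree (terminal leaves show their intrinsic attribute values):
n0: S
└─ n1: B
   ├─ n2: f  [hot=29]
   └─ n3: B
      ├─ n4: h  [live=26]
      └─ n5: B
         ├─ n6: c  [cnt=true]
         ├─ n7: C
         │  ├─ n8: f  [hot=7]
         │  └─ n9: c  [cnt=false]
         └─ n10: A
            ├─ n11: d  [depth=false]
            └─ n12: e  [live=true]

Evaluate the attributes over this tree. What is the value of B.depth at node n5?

1. n1.acc = "zr"  ["zr"]
2. n1.idx = false  [false]
3. n1.ok = 2  [2]
4. n2.hot = 29  [terminal]
5. n3.acc = "kzr"  ["k" ++ B₀.acc]
6. n3.idx = true  [B₀.ok > 1]
7. n3.ok = -2  [f.hot + B₀.ok - 33]
8. n4.live = 26  [terminal]
9. n5.acc = "kzrp"  [B₀.acc ++ "p"]
10. n5.idx = false  [h.live == B₀.ok]
11. n5.ok = 0  [B₀.ok + h.live - 24]
12. n6.cnt = true  [terminal]
13. n7.wid = false  [B.ok > 0]
14. n8.hot = 7  [terminal]
15. n9.cnt = false  [terminal]
16. n7.hot = false  [f.hot > 7]
17. n10.depth = "qp"  ["qp"]
18. n11.depth = false  [terminal]
19. n12.live = true  [terminal]
20. n10.pre = 27  [len(A.depth) + 25]
21. n5.depth = -3  [len(B.acc) - 7]
22. n3.depth = 12  [B₁.depth * 3 + 21]
23. n1.depth = -2  [B₁.depth * -2 + 22]
24. n0.off = -5  [B.depth - 3]
25. n0.tag = true  [B.depth > -3]

-3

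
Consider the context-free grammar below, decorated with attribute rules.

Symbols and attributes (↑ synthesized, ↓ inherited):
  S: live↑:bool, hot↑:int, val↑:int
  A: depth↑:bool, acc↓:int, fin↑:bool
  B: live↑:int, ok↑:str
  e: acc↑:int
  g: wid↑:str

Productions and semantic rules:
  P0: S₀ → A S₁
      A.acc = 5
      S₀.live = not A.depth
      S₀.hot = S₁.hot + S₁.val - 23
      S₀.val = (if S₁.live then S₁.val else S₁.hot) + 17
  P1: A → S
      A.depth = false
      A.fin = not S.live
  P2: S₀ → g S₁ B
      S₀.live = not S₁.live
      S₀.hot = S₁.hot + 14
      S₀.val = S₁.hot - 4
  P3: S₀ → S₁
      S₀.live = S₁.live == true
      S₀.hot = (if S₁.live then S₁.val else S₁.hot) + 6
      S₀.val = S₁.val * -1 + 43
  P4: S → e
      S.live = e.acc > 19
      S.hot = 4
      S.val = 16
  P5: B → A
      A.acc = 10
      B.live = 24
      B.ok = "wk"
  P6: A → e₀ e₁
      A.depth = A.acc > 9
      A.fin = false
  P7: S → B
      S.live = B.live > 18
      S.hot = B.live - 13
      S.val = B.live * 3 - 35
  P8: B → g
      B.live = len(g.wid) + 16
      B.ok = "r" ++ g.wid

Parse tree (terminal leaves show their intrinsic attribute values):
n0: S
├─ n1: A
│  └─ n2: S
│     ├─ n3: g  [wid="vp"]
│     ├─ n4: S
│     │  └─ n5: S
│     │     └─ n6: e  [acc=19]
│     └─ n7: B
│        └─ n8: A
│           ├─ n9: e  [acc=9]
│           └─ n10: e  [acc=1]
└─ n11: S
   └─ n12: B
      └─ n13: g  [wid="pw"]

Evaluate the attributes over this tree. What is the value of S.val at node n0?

1. n1.acc = 5  [5]
2. n3.wid = "vp"  [terminal]
3. n6.acc = 19  [terminal]
4. n5.live = false  [e.acc > 19]
5. n5.hot = 4  [4]
6. n5.val = 16  [16]
7. n4.live = false  [S₁.live == true]
8. n4.hot = 10  [(if S₁.live then S₁.val else S₁.hot) + 6]
9. n4.val = 27  [S₁.val * -1 + 43]
10. n8.acc = 10  [10]
11. n9.acc = 9  [terminal]
12. n10.acc = 1  [terminal]
13. n8.depth = true  [A.acc > 9]
14. n8.fin = false  [false]
15. n7.live = 24  [24]
16. n7.ok = "wk"  ["wk"]
17. n2.live = true  [not S₁.live]
18. n2.hot = 24  [S₁.hot + 14]
19. n2.val = 6  [S₁.hot - 4]
20. n1.depth = false  [false]
21. n1.fin = false  [not S.live]
22. n13.wid = "pw"  [terminal]
23. n12.live = 18  [len(g.wid) + 16]
24. n12.ok = "rpw"  ["r" ++ g.wid]
25. n11.live = false  [B.live > 18]
26. n11.hot = 5  [B.live - 13]
27. n11.val = 19  [B.live * 3 - 35]
28. n0.live = true  [not A.depth]
29. n0.hot = 1  [S₁.hot + S₁.val - 23]
30. n0.val = 22  [(if S₁.live then S₁.val else S₁.hot) + 17]

22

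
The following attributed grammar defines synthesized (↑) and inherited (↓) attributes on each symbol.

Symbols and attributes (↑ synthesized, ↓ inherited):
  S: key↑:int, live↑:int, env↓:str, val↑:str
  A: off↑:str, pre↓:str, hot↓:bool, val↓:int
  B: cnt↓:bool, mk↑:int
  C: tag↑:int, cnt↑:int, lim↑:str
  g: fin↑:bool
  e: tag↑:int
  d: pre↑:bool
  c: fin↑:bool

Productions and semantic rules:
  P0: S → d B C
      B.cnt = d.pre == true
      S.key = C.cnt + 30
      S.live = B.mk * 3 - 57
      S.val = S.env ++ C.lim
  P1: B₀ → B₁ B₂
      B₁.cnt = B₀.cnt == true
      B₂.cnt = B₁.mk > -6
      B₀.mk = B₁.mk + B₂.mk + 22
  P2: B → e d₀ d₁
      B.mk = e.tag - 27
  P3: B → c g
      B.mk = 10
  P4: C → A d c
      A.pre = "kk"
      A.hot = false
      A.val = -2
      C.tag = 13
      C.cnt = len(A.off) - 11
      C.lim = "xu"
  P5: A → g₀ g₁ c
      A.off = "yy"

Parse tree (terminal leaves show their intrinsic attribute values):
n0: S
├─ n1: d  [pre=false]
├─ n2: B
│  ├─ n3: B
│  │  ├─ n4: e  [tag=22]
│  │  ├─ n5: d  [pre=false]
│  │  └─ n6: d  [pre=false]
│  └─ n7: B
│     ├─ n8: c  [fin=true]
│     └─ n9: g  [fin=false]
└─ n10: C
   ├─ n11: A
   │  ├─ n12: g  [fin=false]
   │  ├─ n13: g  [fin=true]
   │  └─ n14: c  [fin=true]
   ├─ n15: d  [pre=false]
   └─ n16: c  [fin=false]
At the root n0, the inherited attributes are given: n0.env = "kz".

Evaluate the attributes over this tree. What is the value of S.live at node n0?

24

1. n0.env = "kz"  [given at root]
2. n1.pre = false  [terminal]
3. n2.cnt = false  [d.pre == true]
4. n3.cnt = false  [B₀.cnt == true]
5. n4.tag = 22  [terminal]
6. n5.pre = false  [terminal]
7. n6.pre = false  [terminal]
8. n3.mk = -5  [e.tag - 27]
9. n7.cnt = true  [B₁.mk > -6]
10. n8.fin = true  [terminal]
11. n9.fin = false  [terminal]
12. n7.mk = 10  [10]
13. n2.mk = 27  [B₁.mk + B₂.mk + 22]
14. n11.pre = "kk"  ["kk"]
15. n11.hot = false  [false]
16. n11.val = -2  [-2]
17. n12.fin = false  [terminal]
18. n13.fin = true  [terminal]
19. n14.fin = true  [terminal]
20. n11.off = "yy"  ["yy"]
21. n15.pre = false  [terminal]
22. n16.fin = false  [terminal]
23. n10.tag = 13  [13]
24. n10.cnt = -9  [len(A.off) - 11]
25. n10.lim = "xu"  ["xu"]
26. n0.key = 21  [C.cnt + 30]
27. n0.live = 24  [B.mk * 3 - 57]
28. n0.val = "kzxu"  [S.env ++ C.lim]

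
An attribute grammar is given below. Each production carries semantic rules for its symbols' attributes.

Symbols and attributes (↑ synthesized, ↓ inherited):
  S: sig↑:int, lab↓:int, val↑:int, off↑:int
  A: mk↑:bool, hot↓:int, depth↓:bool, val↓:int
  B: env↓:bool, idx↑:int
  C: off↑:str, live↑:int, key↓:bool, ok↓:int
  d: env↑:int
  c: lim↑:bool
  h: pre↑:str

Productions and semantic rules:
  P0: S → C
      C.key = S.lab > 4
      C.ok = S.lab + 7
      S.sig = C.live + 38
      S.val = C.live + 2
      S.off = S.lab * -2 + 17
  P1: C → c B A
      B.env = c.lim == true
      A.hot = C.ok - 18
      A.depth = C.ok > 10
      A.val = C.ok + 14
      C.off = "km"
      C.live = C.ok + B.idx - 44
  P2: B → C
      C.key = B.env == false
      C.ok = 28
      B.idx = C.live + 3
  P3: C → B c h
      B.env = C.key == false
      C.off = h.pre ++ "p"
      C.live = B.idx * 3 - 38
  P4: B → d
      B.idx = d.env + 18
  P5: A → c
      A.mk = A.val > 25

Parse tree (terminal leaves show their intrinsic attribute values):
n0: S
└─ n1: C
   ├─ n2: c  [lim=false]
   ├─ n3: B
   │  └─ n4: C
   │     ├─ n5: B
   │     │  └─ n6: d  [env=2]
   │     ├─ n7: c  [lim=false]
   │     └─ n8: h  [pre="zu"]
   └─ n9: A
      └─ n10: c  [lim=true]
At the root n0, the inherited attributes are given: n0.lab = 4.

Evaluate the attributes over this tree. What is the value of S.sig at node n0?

1. n0.lab = 4  [given at root]
2. n1.key = false  [S.lab > 4]
3. n1.ok = 11  [S.lab + 7]
4. n2.lim = false  [terminal]
5. n3.env = false  [c.lim == true]
6. n4.key = true  [B.env == false]
7. n4.ok = 28  [28]
8. n5.env = false  [C.key == false]
9. n6.env = 2  [terminal]
10. n5.idx = 20  [d.env + 18]
11. n7.lim = false  [terminal]
12. n8.pre = "zu"  [terminal]
13. n4.off = "zup"  [h.pre ++ "p"]
14. n4.live = 22  [B.idx * 3 - 38]
15. n3.idx = 25  [C.live + 3]
16. n9.hot = -7  [C.ok - 18]
17. n9.depth = true  [C.ok > 10]
18. n9.val = 25  [C.ok + 14]
19. n10.lim = true  [terminal]
20. n9.mk = false  [A.val > 25]
21. n1.off = "km"  ["km"]
22. n1.live = -8  [C.ok + B.idx - 44]
23. n0.sig = 30  [C.live + 38]
24. n0.val = -6  [C.live + 2]
25. n0.off = 9  [S.lab * -2 + 17]

30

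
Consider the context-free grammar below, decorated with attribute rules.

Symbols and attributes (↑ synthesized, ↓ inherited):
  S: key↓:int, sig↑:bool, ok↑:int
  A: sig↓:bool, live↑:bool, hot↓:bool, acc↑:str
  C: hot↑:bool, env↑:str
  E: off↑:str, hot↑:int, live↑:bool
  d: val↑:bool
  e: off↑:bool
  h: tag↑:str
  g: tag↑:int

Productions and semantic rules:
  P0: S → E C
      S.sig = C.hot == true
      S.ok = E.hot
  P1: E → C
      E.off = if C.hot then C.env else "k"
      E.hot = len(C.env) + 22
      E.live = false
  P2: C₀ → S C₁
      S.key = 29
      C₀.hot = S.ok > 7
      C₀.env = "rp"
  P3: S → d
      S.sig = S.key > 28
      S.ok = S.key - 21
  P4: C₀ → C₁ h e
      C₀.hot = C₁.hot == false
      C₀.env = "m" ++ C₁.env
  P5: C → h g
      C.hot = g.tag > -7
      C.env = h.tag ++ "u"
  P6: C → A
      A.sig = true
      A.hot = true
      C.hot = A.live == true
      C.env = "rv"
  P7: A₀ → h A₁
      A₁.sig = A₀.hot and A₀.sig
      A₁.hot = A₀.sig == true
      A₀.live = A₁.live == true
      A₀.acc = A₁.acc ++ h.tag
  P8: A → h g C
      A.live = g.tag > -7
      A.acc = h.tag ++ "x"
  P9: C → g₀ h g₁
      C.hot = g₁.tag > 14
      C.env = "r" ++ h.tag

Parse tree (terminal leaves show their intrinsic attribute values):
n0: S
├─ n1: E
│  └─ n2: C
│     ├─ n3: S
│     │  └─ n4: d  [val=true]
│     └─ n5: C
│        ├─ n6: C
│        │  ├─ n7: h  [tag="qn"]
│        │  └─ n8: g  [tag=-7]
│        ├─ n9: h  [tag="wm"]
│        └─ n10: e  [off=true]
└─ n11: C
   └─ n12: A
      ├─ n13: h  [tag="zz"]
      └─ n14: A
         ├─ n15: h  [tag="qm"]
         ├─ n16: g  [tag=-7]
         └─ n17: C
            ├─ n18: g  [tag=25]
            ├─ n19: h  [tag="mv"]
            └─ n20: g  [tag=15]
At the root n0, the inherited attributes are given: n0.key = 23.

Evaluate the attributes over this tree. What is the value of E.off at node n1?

"rp"

1. n0.key = 23  [given at root]
2. n3.key = 29  [29]
3. n4.val = true  [terminal]
4. n3.sig = true  [S.key > 28]
5. n3.ok = 8  [S.key - 21]
6. n7.tag = "qn"  [terminal]
7. n8.tag = -7  [terminal]
8. n6.hot = false  [g.tag > -7]
9. n6.env = "qnu"  [h.tag ++ "u"]
10. n9.tag = "wm"  [terminal]
11. n10.off = true  [terminal]
12. n5.hot = true  [C₁.hot == false]
13. n5.env = "mqnu"  ["m" ++ C₁.env]
14. n2.hot = true  [S.ok > 7]
15. n2.env = "rp"  ["rp"]
16. n1.off = "rp"  [if C.hot then C.env else "k"]
17. n1.hot = 24  [len(C.env) + 22]
18. n1.live = false  [false]
19. n12.sig = true  [true]
20. n12.hot = true  [true]
21. n13.tag = "zz"  [terminal]
22. n14.sig = true  [A₀.hot and A₀.sig]
23. n14.hot = true  [A₀.sig == true]
24. n15.tag = "qm"  [terminal]
25. n16.tag = -7  [terminal]
26. n18.tag = 25  [terminal]
27. n19.tag = "mv"  [terminal]
28. n20.tag = 15  [terminal]
29. n17.hot = true  [g₁.tag > 14]
30. n17.env = "rmv"  ["r" ++ h.tag]
31. n14.live = false  [g.tag > -7]
32. n14.acc = "qmx"  [h.tag ++ "x"]
33. n12.live = false  [A₁.live == true]
34. n12.acc = "qmxzz"  [A₁.acc ++ h.tag]
35. n11.hot = false  [A.live == true]
36. n11.env = "rv"  ["rv"]
37. n0.sig = false  [C.hot == true]
38. n0.ok = 24  [E.hot]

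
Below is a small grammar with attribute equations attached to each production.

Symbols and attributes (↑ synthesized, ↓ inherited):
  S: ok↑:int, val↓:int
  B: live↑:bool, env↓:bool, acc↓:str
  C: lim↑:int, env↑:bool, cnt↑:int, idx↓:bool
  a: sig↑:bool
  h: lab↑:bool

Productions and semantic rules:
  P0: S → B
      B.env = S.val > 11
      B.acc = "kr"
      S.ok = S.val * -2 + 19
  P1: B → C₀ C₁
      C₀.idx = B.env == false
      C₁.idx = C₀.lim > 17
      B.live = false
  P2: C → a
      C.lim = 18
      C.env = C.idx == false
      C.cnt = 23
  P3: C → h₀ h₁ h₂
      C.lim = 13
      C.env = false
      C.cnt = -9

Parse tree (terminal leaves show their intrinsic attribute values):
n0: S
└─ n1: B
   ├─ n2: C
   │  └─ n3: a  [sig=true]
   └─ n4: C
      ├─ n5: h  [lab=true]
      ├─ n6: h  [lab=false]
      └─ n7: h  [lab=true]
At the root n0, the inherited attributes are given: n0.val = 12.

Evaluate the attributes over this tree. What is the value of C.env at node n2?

1. n0.val = 12  [given at root]
2. n1.env = true  [S.val > 11]
3. n1.acc = "kr"  ["kr"]
4. n2.idx = false  [B.env == false]
5. n3.sig = true  [terminal]
6. n2.lim = 18  [18]
7. n2.env = true  [C.idx == false]
8. n2.cnt = 23  [23]
9. n4.idx = true  [C₀.lim > 17]
10. n5.lab = true  [terminal]
11. n6.lab = false  [terminal]
12. n7.lab = true  [terminal]
13. n4.lim = 13  [13]
14. n4.env = false  [false]
15. n4.cnt = -9  [-9]
16. n1.live = false  [false]
17. n0.ok = -5  [S.val * -2 + 19]

true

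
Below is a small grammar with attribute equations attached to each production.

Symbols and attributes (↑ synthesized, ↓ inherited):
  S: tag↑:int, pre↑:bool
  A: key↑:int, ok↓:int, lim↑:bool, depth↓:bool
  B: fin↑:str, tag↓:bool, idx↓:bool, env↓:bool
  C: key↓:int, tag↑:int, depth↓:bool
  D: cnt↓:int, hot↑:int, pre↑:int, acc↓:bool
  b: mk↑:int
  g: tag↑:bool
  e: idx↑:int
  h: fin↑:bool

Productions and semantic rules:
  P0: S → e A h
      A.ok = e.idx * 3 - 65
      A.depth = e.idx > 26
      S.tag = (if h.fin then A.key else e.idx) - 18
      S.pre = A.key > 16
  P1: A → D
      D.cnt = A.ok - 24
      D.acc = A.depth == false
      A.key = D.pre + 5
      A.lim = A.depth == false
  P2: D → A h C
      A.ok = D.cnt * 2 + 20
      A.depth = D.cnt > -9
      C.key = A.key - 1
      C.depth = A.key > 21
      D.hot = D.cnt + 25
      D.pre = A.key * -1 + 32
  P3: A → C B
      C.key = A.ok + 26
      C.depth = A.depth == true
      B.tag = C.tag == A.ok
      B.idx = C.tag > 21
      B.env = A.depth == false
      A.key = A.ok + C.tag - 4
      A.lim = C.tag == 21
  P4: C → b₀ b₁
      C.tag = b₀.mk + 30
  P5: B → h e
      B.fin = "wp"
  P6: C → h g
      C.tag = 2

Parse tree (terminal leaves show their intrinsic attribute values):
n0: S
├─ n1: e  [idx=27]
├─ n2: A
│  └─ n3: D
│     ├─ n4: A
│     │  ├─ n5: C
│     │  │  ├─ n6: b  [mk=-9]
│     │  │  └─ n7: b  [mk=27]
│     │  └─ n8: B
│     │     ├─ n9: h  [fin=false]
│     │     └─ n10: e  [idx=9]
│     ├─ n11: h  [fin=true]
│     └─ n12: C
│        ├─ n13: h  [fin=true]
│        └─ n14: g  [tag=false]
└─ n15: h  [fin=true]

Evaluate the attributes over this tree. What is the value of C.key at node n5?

30

1. n1.idx = 27  [terminal]
2. n2.ok = 16  [e.idx * 3 - 65]
3. n2.depth = true  [e.idx > 26]
4. n3.cnt = -8  [A.ok - 24]
5. n3.acc = false  [A.depth == false]
6. n4.ok = 4  [D.cnt * 2 + 20]
7. n4.depth = true  [D.cnt > -9]
8. n5.key = 30  [A.ok + 26]
9. n5.depth = true  [A.depth == true]
10. n6.mk = -9  [terminal]
11. n7.mk = 27  [terminal]
12. n5.tag = 21  [b₀.mk + 30]
13. n8.tag = false  [C.tag == A.ok]
14. n8.idx = false  [C.tag > 21]
15. n8.env = false  [A.depth == false]
16. n9.fin = false  [terminal]
17. n10.idx = 9  [terminal]
18. n8.fin = "wp"  ["wp"]
19. n4.key = 21  [A.ok + C.tag - 4]
20. n4.lim = true  [C.tag == 21]
21. n11.fin = true  [terminal]
22. n12.key = 20  [A.key - 1]
23. n12.depth = false  [A.key > 21]
24. n13.fin = true  [terminal]
25. n14.tag = false  [terminal]
26. n12.tag = 2  [2]
27. n3.hot = 17  [D.cnt + 25]
28. n3.pre = 11  [A.key * -1 + 32]
29. n2.key = 16  [D.pre + 5]
30. n2.lim = false  [A.depth == false]
31. n15.fin = true  [terminal]
32. n0.tag = -2  [(if h.fin then A.key else e.idx) - 18]
33. n0.pre = false  [A.key > 16]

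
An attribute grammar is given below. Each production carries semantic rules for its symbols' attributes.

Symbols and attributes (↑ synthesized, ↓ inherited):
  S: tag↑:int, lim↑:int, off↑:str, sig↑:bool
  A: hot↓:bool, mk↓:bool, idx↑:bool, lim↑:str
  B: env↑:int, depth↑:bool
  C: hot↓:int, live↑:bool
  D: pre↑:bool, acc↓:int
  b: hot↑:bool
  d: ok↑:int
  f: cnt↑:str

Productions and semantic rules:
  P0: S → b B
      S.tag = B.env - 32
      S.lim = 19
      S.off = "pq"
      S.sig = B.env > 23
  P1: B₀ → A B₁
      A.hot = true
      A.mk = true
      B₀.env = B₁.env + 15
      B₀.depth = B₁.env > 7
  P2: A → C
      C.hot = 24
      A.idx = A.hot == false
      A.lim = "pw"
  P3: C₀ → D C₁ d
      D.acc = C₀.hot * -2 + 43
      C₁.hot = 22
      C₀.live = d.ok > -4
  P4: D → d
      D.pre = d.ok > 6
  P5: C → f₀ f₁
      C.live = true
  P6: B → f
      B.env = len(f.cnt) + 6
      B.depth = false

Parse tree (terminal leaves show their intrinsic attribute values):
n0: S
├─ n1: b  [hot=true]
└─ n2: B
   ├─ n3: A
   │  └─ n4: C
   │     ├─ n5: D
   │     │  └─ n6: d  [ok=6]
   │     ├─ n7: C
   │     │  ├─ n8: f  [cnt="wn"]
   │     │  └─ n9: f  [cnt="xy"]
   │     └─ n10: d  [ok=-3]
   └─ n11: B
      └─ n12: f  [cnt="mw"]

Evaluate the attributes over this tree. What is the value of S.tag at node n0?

-9

1. n1.hot = true  [terminal]
2. n3.hot = true  [true]
3. n3.mk = true  [true]
4. n4.hot = 24  [24]
5. n5.acc = -5  [C₀.hot * -2 + 43]
6. n6.ok = 6  [terminal]
7. n5.pre = false  [d.ok > 6]
8. n7.hot = 22  [22]
9. n8.cnt = "wn"  [terminal]
10. n9.cnt = "xy"  [terminal]
11. n7.live = true  [true]
12. n10.ok = -3  [terminal]
13. n4.live = true  [d.ok > -4]
14. n3.idx = false  [A.hot == false]
15. n3.lim = "pw"  ["pw"]
16. n12.cnt = "mw"  [terminal]
17. n11.env = 8  [len(f.cnt) + 6]
18. n11.depth = false  [false]
19. n2.env = 23  [B₁.env + 15]
20. n2.depth = true  [B₁.env > 7]
21. n0.tag = -9  [B.env - 32]
22. n0.lim = 19  [19]
23. n0.off = "pq"  ["pq"]
24. n0.sig = false  [B.env > 23]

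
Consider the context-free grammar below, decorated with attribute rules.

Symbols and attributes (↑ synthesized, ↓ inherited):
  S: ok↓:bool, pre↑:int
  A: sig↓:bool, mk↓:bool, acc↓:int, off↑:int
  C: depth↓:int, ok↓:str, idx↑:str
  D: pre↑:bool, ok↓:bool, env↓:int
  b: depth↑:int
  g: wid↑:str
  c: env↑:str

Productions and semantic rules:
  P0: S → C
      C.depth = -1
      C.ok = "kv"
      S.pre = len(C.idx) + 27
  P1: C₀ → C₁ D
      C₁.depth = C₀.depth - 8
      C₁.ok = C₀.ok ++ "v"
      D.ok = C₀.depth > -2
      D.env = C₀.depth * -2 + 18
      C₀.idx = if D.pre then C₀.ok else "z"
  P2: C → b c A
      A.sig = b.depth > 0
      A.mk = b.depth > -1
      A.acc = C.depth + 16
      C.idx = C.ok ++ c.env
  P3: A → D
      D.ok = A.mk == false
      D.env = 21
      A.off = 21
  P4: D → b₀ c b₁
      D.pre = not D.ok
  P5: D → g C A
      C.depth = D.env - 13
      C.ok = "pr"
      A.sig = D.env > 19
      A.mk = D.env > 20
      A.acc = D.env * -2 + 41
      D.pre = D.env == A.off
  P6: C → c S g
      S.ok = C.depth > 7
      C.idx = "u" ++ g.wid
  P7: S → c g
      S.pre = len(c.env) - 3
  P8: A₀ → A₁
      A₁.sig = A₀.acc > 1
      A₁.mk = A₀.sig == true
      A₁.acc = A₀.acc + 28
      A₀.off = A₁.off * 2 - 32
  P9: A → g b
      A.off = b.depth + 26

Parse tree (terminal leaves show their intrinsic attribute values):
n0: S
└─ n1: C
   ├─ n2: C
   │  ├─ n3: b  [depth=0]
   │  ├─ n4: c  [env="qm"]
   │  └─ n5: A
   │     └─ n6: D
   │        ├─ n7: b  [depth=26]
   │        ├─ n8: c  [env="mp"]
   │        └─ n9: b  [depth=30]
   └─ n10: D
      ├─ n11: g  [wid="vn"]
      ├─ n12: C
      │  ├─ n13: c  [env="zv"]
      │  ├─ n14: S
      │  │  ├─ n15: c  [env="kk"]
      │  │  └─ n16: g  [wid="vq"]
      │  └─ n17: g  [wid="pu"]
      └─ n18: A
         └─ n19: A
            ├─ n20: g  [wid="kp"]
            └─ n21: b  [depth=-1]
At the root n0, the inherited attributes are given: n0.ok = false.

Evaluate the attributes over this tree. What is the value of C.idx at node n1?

1. n0.ok = false  [given at root]
2. n1.depth = -1  [-1]
3. n1.ok = "kv"  ["kv"]
4. n2.depth = -9  [C₀.depth - 8]
5. n2.ok = "kvv"  [C₀.ok ++ "v"]
6. n3.depth = 0  [terminal]
7. n4.env = "qm"  [terminal]
8. n5.sig = false  [b.depth > 0]
9. n5.mk = true  [b.depth > -1]
10. n5.acc = 7  [C.depth + 16]
11. n6.ok = false  [A.mk == false]
12. n6.env = 21  [21]
13. n7.depth = 26  [terminal]
14. n8.env = "mp"  [terminal]
15. n9.depth = 30  [terminal]
16. n6.pre = true  [not D.ok]
17. n5.off = 21  [21]
18. n2.idx = "kvvqm"  [C.ok ++ c.env]
19. n10.ok = true  [C₀.depth > -2]
20. n10.env = 20  [C₀.depth * -2 + 18]
21. n11.wid = "vn"  [terminal]
22. n12.depth = 7  [D.env - 13]
23. n12.ok = "pr"  ["pr"]
24. n13.env = "zv"  [terminal]
25. n14.ok = false  [C.depth > 7]
26. n15.env = "kk"  [terminal]
27. n16.wid = "vq"  [terminal]
28. n14.pre = -1  [len(c.env) - 3]
29. n17.wid = "pu"  [terminal]
30. n12.idx = "upu"  ["u" ++ g.wid]
31. n18.sig = true  [D.env > 19]
32. n18.mk = false  [D.env > 20]
33. n18.acc = 1  [D.env * -2 + 41]
34. n19.sig = false  [A₀.acc > 1]
35. n19.mk = true  [A₀.sig == true]
36. n19.acc = 29  [A₀.acc + 28]
37. n20.wid = "kp"  [terminal]
38. n21.depth = -1  [terminal]
39. n19.off = 25  [b.depth + 26]
40. n18.off = 18  [A₁.off * 2 - 32]
41. n10.pre = false  [D.env == A.off]
42. n1.idx = "z"  [if D.pre then C₀.ok else "z"]
43. n0.pre = 28  [len(C.idx) + 27]

"z"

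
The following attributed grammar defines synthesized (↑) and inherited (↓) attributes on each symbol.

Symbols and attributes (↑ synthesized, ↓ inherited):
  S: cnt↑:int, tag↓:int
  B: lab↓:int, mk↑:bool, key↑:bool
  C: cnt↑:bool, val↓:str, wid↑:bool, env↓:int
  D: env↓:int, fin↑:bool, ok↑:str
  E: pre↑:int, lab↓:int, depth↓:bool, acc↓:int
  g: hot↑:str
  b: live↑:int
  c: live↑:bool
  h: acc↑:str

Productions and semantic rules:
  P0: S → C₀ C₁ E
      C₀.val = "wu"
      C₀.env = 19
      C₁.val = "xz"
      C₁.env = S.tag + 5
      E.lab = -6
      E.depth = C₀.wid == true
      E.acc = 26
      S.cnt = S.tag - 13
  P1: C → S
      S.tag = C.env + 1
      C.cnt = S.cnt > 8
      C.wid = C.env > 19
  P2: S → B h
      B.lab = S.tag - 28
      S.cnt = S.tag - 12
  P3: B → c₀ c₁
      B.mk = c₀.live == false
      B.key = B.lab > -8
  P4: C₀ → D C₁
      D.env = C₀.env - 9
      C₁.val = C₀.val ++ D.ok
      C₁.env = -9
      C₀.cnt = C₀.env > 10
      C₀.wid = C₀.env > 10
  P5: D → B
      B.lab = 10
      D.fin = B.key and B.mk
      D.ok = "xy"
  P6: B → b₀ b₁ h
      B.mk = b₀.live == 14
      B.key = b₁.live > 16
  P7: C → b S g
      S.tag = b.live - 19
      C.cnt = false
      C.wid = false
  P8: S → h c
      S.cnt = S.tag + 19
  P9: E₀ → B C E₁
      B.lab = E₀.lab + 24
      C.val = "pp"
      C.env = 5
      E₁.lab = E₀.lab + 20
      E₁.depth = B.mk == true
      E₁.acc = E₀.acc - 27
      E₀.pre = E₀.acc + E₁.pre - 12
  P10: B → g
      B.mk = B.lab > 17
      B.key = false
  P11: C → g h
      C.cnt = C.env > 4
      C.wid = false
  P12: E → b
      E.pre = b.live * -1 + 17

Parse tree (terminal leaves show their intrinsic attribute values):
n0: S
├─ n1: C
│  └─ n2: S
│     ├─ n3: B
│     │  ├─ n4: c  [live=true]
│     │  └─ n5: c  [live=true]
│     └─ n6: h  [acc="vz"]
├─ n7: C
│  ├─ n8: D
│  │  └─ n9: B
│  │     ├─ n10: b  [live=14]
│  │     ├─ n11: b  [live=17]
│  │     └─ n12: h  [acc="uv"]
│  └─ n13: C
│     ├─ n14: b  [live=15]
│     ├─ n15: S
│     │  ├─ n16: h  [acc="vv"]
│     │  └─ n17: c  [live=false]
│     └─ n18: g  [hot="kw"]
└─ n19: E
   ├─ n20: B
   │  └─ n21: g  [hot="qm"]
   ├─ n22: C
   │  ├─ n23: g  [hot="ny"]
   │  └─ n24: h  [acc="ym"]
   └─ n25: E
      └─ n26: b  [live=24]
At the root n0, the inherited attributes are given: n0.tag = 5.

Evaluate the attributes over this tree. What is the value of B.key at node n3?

1. n0.tag = 5  [given at root]
2. n1.val = "wu"  ["wu"]
3. n1.env = 19  [19]
4. n2.tag = 20  [C.env + 1]
5. n3.lab = -8  [S.tag - 28]
6. n4.live = true  [terminal]
7. n5.live = true  [terminal]
8. n3.mk = false  [c₀.live == false]
9. n3.key = false  [B.lab > -8]
10. n6.acc = "vz"  [terminal]
11. n2.cnt = 8  [S.tag - 12]
12. n1.cnt = false  [S.cnt > 8]
13. n1.wid = false  [C.env > 19]
14. n7.val = "xz"  ["xz"]
15. n7.env = 10  [S.tag + 5]
16. n8.env = 1  [C₀.env - 9]
17. n9.lab = 10  [10]
18. n10.live = 14  [terminal]
19. n11.live = 17  [terminal]
20. n12.acc = "uv"  [terminal]
21. n9.mk = true  [b₀.live == 14]
22. n9.key = true  [b₁.live > 16]
23. n8.fin = true  [B.key and B.mk]
24. n8.ok = "xy"  ["xy"]
25. n13.val = "xzxy"  [C₀.val ++ D.ok]
26. n13.env = -9  [-9]
27. n14.live = 15  [terminal]
28. n15.tag = -4  [b.live - 19]
29. n16.acc = "vv"  [terminal]
30. n17.live = false  [terminal]
31. n15.cnt = 15  [S.tag + 19]
32. n18.hot = "kw"  [terminal]
33. n13.cnt = false  [false]
34. n13.wid = false  [false]
35. n7.cnt = false  [C₀.env > 10]
36. n7.wid = false  [C₀.env > 10]
37. n19.lab = -6  [-6]
38. n19.depth = false  [C₀.wid == true]
39. n19.acc = 26  [26]
40. n20.lab = 18  [E₀.lab + 24]
41. n21.hot = "qm"  [terminal]
42. n20.mk = true  [B.lab > 17]
43. n20.key = false  [false]
44. n22.val = "pp"  ["pp"]
45. n22.env = 5  [5]
46. n23.hot = "ny"  [terminal]
47. n24.acc = "ym"  [terminal]
48. n22.cnt = true  [C.env > 4]
49. n22.wid = false  [false]
50. n25.lab = 14  [E₀.lab + 20]
51. n25.depth = true  [B.mk == true]
52. n25.acc = -1  [E₀.acc - 27]
53. n26.live = 24  [terminal]
54. n25.pre = -7  [b.live * -1 + 17]
55. n19.pre = 7  [E₀.acc + E₁.pre - 12]
56. n0.cnt = -8  [S.tag - 13]

false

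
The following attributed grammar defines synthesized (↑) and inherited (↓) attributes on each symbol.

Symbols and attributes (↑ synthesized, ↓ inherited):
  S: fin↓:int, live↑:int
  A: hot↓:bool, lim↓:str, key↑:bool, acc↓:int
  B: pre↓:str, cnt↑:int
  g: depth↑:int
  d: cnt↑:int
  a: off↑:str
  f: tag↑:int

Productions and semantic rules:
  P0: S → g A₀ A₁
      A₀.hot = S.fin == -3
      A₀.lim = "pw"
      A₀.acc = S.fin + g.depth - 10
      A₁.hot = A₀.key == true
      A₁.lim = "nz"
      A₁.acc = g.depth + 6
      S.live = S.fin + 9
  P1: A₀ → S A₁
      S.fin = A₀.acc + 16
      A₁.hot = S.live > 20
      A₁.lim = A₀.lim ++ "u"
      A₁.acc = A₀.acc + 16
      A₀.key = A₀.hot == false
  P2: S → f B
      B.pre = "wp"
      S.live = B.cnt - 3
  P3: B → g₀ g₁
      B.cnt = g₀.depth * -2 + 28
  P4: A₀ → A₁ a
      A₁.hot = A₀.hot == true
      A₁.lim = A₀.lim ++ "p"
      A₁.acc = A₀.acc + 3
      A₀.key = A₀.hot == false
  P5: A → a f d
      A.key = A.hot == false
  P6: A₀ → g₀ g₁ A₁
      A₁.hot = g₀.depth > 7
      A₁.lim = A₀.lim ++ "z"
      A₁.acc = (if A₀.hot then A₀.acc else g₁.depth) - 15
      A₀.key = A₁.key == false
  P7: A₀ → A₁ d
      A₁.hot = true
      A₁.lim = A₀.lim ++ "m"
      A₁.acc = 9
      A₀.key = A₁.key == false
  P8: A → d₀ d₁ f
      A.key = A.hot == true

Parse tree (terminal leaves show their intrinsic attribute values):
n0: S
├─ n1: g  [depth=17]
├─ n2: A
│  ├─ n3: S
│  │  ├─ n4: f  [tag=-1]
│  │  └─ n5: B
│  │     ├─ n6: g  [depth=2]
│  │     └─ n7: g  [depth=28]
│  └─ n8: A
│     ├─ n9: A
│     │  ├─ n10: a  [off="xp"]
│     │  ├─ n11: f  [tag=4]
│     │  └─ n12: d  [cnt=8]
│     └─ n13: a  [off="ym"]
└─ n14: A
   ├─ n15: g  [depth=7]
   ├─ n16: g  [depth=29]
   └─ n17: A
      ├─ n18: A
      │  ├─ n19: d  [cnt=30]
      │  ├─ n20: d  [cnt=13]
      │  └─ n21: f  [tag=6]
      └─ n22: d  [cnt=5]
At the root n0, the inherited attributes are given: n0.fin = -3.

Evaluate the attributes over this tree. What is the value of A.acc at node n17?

1. n0.fin = -3  [given at root]
2. n1.depth = 17  [terminal]
3. n2.hot = true  [S.fin == -3]
4. n2.lim = "pw"  ["pw"]
5. n2.acc = 4  [S.fin + g.depth - 10]
6. n3.fin = 20  [A₀.acc + 16]
7. n4.tag = -1  [terminal]
8. n5.pre = "wp"  ["wp"]
9. n6.depth = 2  [terminal]
10. n7.depth = 28  [terminal]
11. n5.cnt = 24  [g₀.depth * -2 + 28]
12. n3.live = 21  [B.cnt - 3]
13. n8.hot = true  [S.live > 20]
14. n8.lim = "pwu"  [A₀.lim ++ "u"]
15. n8.acc = 20  [A₀.acc + 16]
16. n9.hot = true  [A₀.hot == true]
17. n9.lim = "pwup"  [A₀.lim ++ "p"]
18. n9.acc = 23  [A₀.acc + 3]
19. n10.off = "xp"  [terminal]
20. n11.tag = 4  [terminal]
21. n12.cnt = 8  [terminal]
22. n9.key = false  [A.hot == false]
23. n13.off = "ym"  [terminal]
24. n8.key = false  [A₀.hot == false]
25. n2.key = false  [A₀.hot == false]
26. n14.hot = false  [A₀.key == true]
27. n14.lim = "nz"  ["nz"]
28. n14.acc = 23  [g.depth + 6]
29. n15.depth = 7  [terminal]
30. n16.depth = 29  [terminal]
31. n17.hot = false  [g₀.depth > 7]
32. n17.lim = "nzz"  [A₀.lim ++ "z"]
33. n17.acc = 14  [(if A₀.hot then A₀.acc else g₁.depth) - 15]
34. n18.hot = true  [true]
35. n18.lim = "nzzm"  [A₀.lim ++ "m"]
36. n18.acc = 9  [9]
37. n19.cnt = 30  [terminal]
38. n20.cnt = 13  [terminal]
39. n21.tag = 6  [terminal]
40. n18.key = true  [A.hot == true]
41. n22.cnt = 5  [terminal]
42. n17.key = false  [A₁.key == false]
43. n14.key = true  [A₁.key == false]
44. n0.live = 6  [S.fin + 9]

14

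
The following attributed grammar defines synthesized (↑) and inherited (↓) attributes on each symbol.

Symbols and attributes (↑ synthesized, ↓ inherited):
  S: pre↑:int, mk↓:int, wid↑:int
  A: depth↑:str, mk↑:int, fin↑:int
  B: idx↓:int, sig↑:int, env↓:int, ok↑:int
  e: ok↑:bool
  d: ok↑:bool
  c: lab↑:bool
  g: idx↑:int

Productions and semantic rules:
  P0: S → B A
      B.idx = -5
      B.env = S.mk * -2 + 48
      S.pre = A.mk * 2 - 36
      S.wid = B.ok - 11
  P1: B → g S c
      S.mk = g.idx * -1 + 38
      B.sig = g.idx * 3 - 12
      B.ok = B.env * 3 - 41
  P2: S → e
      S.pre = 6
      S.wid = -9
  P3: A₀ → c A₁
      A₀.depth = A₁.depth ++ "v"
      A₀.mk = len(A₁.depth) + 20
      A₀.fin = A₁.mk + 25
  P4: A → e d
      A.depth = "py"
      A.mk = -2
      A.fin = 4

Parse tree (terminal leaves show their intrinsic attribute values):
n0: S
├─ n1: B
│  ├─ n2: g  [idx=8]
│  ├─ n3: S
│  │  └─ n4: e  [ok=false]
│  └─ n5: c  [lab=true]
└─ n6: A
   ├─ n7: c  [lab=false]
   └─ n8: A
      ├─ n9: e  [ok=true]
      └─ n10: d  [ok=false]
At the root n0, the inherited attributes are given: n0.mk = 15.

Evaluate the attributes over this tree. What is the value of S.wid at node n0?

2

1. n0.mk = 15  [given at root]
2. n1.idx = -5  [-5]
3. n1.env = 18  [S.mk * -2 + 48]
4. n2.idx = 8  [terminal]
5. n3.mk = 30  [g.idx * -1 + 38]
6. n4.ok = false  [terminal]
7. n3.pre = 6  [6]
8. n3.wid = -9  [-9]
9. n5.lab = true  [terminal]
10. n1.sig = 12  [g.idx * 3 - 12]
11. n1.ok = 13  [B.env * 3 - 41]
12. n7.lab = false  [terminal]
13. n9.ok = true  [terminal]
14. n10.ok = false  [terminal]
15. n8.depth = "py"  ["py"]
16. n8.mk = -2  [-2]
17. n8.fin = 4  [4]
18. n6.depth = "pyv"  [A₁.depth ++ "v"]
19. n6.mk = 22  [len(A₁.depth) + 20]
20. n6.fin = 23  [A₁.mk + 25]
21. n0.pre = 8  [A.mk * 2 - 36]
22. n0.wid = 2  [B.ok - 11]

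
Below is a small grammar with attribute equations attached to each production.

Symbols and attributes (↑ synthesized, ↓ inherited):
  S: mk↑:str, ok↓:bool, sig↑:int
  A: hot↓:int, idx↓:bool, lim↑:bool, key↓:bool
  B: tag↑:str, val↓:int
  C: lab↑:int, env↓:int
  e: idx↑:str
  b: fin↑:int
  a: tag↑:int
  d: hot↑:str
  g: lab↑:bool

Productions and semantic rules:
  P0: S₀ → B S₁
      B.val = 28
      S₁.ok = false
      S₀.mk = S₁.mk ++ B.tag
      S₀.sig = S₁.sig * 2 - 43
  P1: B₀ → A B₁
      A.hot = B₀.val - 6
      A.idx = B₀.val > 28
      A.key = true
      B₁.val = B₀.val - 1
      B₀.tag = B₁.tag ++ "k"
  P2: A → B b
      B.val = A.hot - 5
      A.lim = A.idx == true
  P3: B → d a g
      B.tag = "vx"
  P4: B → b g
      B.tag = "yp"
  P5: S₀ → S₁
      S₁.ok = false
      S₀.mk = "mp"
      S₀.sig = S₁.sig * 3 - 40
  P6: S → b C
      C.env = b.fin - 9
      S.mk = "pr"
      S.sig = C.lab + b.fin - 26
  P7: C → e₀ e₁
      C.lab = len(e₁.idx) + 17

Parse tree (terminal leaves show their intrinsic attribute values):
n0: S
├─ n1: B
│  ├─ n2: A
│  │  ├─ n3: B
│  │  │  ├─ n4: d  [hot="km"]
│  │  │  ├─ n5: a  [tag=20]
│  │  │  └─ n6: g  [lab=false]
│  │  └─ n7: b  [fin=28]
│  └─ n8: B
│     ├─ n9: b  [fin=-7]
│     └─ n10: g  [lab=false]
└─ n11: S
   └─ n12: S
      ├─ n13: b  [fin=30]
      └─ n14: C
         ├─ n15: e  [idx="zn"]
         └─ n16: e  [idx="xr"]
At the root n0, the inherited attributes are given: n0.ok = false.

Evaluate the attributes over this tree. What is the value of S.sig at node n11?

1. n0.ok = false  [given at root]
2. n1.val = 28  [28]
3. n2.hot = 22  [B₀.val - 6]
4. n2.idx = false  [B₀.val > 28]
5. n2.key = true  [true]
6. n3.val = 17  [A.hot - 5]
7. n4.hot = "km"  [terminal]
8. n5.tag = 20  [terminal]
9. n6.lab = false  [terminal]
10. n3.tag = "vx"  ["vx"]
11. n7.fin = 28  [terminal]
12. n2.lim = false  [A.idx == true]
13. n8.val = 27  [B₀.val - 1]
14. n9.fin = -7  [terminal]
15. n10.lab = false  [terminal]
16. n8.tag = "yp"  ["yp"]
17. n1.tag = "ypk"  [B₁.tag ++ "k"]
18. n11.ok = false  [false]
19. n12.ok = false  [false]
20. n13.fin = 30  [terminal]
21. n14.env = 21  [b.fin - 9]
22. n15.idx = "zn"  [terminal]
23. n16.idx = "xr"  [terminal]
24. n14.lab = 19  [len(e₁.idx) + 17]
25. n12.mk = "pr"  ["pr"]
26. n12.sig = 23  [C.lab + b.fin - 26]
27. n11.mk = "mp"  ["mp"]
28. n11.sig = 29  [S₁.sig * 3 - 40]
29. n0.mk = "mpypk"  [S₁.mk ++ B.tag]
30. n0.sig = 15  [S₁.sig * 2 - 43]

29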